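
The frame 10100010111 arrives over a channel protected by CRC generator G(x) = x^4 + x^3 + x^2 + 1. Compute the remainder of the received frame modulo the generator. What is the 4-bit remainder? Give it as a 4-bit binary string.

Modulo-2 division of 10100010111 by 11101:
  pos 0: 10100 XOR 11101 = 01001
  pos 1: 10010 XOR 11101 = 01111
  pos 2: 11111 XOR 11101 = 00010
  pos 5: 10011 XOR 11101 = 01110
  pos 6: 11101 XOR 11101 = 00000
Remainder = 0000 (zero — the frame passes the CRC check).

0000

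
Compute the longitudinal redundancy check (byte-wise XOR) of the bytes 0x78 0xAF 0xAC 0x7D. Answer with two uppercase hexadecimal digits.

XOR the bytes together:
  start with 0x78
  0x78 ⊕ 0xAF = 0xD7
  0xD7 ⊕ 0xAC = 0x7B
  0x7B ⊕ 0x7D = 0x06

06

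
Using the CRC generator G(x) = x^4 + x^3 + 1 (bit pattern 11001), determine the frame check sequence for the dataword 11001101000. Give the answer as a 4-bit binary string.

0010

Append 4 zeros: 110011010000000. Divide by 11001 (XOR where the leading bit is 1):
  pos 0: 11001 XOR 11001 = 00000
  pos 5: 10100 XOR 11001 = 01101
  pos 6: 11010 XOR 11001 = 00011
  pos 9: 11000 XOR 11001 = 00001
Remainder (last 4 bits) = 0010. This is the CRC / FCS.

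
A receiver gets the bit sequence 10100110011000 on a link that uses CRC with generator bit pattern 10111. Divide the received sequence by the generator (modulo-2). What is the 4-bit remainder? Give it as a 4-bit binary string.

0000

Modulo-2 division of 10100110011000 by 10111:
  pos 0: 10100 XOR 10111 = 00011
  pos 3: 11110 XOR 10111 = 01001
  pos 4: 10010 XOR 10111 = 00101
  pos 6: 10111 XOR 10111 = 00000
Remainder = 0000 (zero — the frame passes the CRC check).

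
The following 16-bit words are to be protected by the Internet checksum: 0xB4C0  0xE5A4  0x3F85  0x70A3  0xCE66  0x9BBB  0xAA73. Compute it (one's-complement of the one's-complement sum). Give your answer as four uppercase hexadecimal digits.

One's-complement addition (fold any carry out of bit 15 back into bit 0):
  0xB4C0 + 0xE5A4 = 0x19A64 → wrap carry → 0x9A65
  0x9A65 + 0x3F85 = 0x0D9EA
  0xD9EA + 0x70A3 = 0x14A8D → wrap carry → 0x4A8E
  0x4A8E + 0xCE66 = 0x118F4 → wrap carry → 0x18F5
  0x18F5 + 0x9BBB = 0x0B4B0
  0xB4B0 + 0xAA73 = 0x15F23 → wrap carry → 0x5F24
One's-complement sum = 0x5F24.
Checksum = ~0x5F24 & 0xFFFF = 0xA0DB.

A0DB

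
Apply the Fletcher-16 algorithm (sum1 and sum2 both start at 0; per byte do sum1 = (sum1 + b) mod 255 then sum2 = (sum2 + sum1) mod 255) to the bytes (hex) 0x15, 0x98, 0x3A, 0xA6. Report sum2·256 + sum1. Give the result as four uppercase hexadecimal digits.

Running sums (mod 255):
  after byte 0 (0x15): sum1=21, sum2=21
  after byte 1 (0x98): sum1=173, sum2=194
  after byte 2 (0x3A): sum1=231, sum2=170
  after byte 3 (0xA6): sum1=142, sum2=57
Checksum = sum2·256 + sum1 = 57·256 + 142 = 14734 = 0x398E.

398E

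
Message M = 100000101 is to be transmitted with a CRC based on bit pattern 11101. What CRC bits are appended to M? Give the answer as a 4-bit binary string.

0100

Append 4 zeros: 1000001010000. Divide by 11101 (XOR where the leading bit is 1):
  pos 0: 10000 XOR 11101 = 01101
  pos 1: 11010 XOR 11101 = 00111
  pos 3: 11110 XOR 11101 = 00011
  pos 6: 11100 XOR 11101 = 00001
Remainder (last 4 bits) = 0100. This is the CRC / FCS.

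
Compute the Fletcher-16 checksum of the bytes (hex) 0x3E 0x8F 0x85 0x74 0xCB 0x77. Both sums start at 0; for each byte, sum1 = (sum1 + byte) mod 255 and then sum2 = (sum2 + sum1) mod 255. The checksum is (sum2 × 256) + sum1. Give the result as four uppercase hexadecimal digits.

C50B

Running sums (mod 255):
  after byte 0 (0x3E): sum1=62, sum2=62
  after byte 1 (0x8F): sum1=205, sum2=12
  after byte 2 (0x85): sum1=83, sum2=95
  after byte 3 (0x74): sum1=199, sum2=39
  after byte 4 (0xCB): sum1=147, sum2=186
  after byte 5 (0x77): sum1=11, sum2=197
Checksum = sum2·256 + sum1 = 197·256 + 11 = 50443 = 0xC50B.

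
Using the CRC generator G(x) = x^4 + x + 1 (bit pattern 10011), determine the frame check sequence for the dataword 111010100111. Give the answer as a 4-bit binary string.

1000

Append 4 zeros: 1110101001110000. Divide by 10011 (XOR where the leading bit is 1):
  pos 0: 11101 XOR 10011 = 01110
  pos 1: 11100 XOR 10011 = 01111
  pos 2: 11111 XOR 10011 = 01100
  pos 3: 11000 XOR 10011 = 01011
  pos 4: 10110 XOR 10011 = 00101
  pos 6: 10111 XOR 10011 = 00100
  pos 8: 10010 XOR 10011 = 00001
Remainder (last 4 bits) = 1000. This is the CRC / FCS.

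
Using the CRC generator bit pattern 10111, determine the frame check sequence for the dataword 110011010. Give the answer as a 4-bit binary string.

Append 4 zeros: 1100110100000. Divide by 10111 (XOR where the leading bit is 1):
  pos 0: 11001 XOR 10111 = 01110
  pos 1: 11101 XOR 10111 = 01010
  pos 2: 10100 XOR 10111 = 00011
  pos 5: 11100 XOR 10111 = 01011
  pos 6: 10110 XOR 10111 = 00001
Remainder (last 4 bits) = 0100. This is the CRC / FCS.

0100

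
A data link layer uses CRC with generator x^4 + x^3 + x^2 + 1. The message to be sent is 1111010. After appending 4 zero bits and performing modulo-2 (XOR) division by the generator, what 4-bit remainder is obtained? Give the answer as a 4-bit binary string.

1000

Append 4 zeros: 11110100000. Divide by 11101 (XOR where the leading bit is 1):
  pos 0: 11110 XOR 11101 = 00011
  pos 3: 11100 XOR 11101 = 00001
Remainder (last 4 bits) = 1000. This is the CRC / FCS.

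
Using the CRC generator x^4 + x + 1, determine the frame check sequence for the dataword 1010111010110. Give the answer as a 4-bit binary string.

0010

Append 4 zeros: 10101110101100000. Divide by 10011 (XOR where the leading bit is 1):
  pos 0: 10101 XOR 10011 = 00110
  pos 2: 11011 XOR 10011 = 01000
  pos 3: 10000 XOR 10011 = 00011
  pos 6: 11101 XOR 10011 = 01110
  pos 7: 11101 XOR 10011 = 01110
  pos 8: 11100 XOR 10011 = 01111
  pos 9: 11110 XOR 10011 = 01101
  pos 10: 11010 XOR 10011 = 01001
  pos 11: 10010 XOR 10011 = 00001
Remainder (last 4 bits) = 0010. This is the CRC / FCS.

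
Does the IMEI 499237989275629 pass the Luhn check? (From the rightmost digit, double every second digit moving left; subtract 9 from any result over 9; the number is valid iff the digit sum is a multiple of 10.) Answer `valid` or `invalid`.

From the right, keep odd positions and double even positions (subtract 9 from any doubled value over 9):
  doubled (positions 2,4,...): 4 1 4 7 5 4 9 → sum 34
  kept (positions 1,3,...): 9 6 7 9 9 3 9 4 → sum 56
Total = 90.
90 mod 10 = 0, so the number is valid.

valid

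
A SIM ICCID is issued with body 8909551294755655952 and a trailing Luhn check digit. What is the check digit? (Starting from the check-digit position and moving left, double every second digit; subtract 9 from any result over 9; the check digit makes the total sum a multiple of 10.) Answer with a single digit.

Partial digits right→left: 2 5 9 5 5 6 5 5 7 4 9 2 1 5 5 9 0 9 8
Double every second digit counting from the check-digit position (so the 1st, 3rd, 5th, ... of the partial from the right).
  doubled (with −9 where >9): 4 9 1 1 5 9 2 1 0 7 → sum 39
  kept as-is: 5 5 6 5 4 2 5 9 9 → sum 50
Total = 39 + 50 = 89.
Check digit = (10 − (89 mod 10)) mod 10 = 1.

1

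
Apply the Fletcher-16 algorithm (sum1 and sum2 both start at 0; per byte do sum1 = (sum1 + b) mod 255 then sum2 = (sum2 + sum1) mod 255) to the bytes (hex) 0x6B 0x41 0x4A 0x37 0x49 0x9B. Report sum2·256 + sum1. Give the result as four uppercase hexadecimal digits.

Running sums (mod 255):
  after byte 0 (0x6B): sum1=107, sum2=107
  after byte 1 (0x41): sum1=172, sum2=24
  after byte 2 (0x4A): sum1=246, sum2=15
  after byte 3 (0x37): sum1=46, sum2=61
  after byte 4 (0x49): sum1=119, sum2=180
  after byte 5 (0x9B): sum1=19, sum2=199
Checksum = sum2·256 + sum1 = 199·256 + 19 = 50963 = 0xC713.

C713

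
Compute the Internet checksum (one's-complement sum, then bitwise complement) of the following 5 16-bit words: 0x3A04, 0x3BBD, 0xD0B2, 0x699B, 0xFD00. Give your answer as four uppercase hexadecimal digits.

52EF

One's-complement addition (fold any carry out of bit 15 back into bit 0):
  0x3A04 + 0x3BBD = 0x075C1
  0x75C1 + 0xD0B2 = 0x14673 → wrap carry → 0x4674
  0x4674 + 0x699B = 0x0B00F
  0xB00F + 0xFD00 = 0x1AD0F → wrap carry → 0xAD10
One's-complement sum = 0xAD10.
Checksum = ~0xAD10 & 0xFFFF = 0x52EF.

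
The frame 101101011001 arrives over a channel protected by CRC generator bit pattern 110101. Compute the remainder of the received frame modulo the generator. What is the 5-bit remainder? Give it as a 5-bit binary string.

00111

Modulo-2 division of 101101011001 by 110101:
  pos 0: 101101 XOR 110101 = 011000
  pos 1: 110000 XOR 110101 = 000101
  pos 4: 101110 XOR 110101 = 011011
  pos 5: 110110 XOR 110101 = 000011
Remainder = 00111 (nonzero — an error is detected).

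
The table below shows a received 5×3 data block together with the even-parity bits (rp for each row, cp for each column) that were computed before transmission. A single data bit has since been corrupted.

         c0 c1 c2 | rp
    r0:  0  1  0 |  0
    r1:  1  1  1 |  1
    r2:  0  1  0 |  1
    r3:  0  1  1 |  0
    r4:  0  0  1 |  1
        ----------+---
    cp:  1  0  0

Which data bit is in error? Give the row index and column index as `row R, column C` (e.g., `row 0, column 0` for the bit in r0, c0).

row 0, column 2

Recompute each row's even parity and compare to rp:
  r0: data parity 1, sent rp 0 → mismatch
  r1: data parity 1, sent rp 1 → ok
  r2: data parity 1, sent rp 1 → ok
  r3: data parity 0, sent rp 0 → ok
  r4: data parity 1, sent rp 1 → ok
Recompute each column's even parity and compare to cp:
  c0: data parity 1, sent cp 1 → ok
  c1: data parity 0, sent cp 0 → ok
  c2: data parity 1, sent cp 0 → mismatch
Exactly one row (r0) and one column (c2) fail → the flipped bit is at their intersection.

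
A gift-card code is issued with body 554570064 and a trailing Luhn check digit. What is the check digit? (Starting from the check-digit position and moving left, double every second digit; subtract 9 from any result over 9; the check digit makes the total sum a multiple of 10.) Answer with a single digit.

2

Partial digits right→left: 4 6 0 0 7 5 4 5 5
Double every second digit counting from the check-digit position (so the 1st, 3rd, 5th, ... of the partial from the right).
  doubled (with −9 where >9): 8 0 5 8 1 → sum 22
  kept as-is: 6 0 5 5 → sum 16
Total = 22 + 16 = 38.
Check digit = (10 − (38 mod 10)) mod 10 = 2.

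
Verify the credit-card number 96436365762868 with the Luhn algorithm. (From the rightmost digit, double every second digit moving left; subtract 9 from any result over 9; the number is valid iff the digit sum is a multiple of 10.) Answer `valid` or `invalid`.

invalid

From the right, keep odd positions and double even positions (subtract 9 from any doubled value over 9):
  doubled (positions 2,4,...): 3 4 5 3 3 8 9 → sum 35
  kept (positions 1,3,...): 8 8 6 5 3 3 6 → sum 39
Total = 74.
74 mod 10 = 4, so the number is invalid.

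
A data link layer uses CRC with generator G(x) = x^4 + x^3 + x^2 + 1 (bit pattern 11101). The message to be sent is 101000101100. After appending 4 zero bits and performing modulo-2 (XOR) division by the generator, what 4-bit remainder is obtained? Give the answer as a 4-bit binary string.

0111

Append 4 zeros: 1010001011000000. Divide by 11101 (XOR where the leading bit is 1):
  pos 0: 10100 XOR 11101 = 01001
  pos 1: 10010 XOR 11101 = 01111
  pos 2: 11111 XOR 11101 = 00010
  pos 5: 10011 XOR 11101 = 01110
  pos 6: 11100 XOR 11101 = 00001
  pos 10: 10000 XOR 11101 = 01101
  pos 11: 11010 XOR 11101 = 00111
Remainder (last 4 bits) = 0111. This is the CRC / FCS.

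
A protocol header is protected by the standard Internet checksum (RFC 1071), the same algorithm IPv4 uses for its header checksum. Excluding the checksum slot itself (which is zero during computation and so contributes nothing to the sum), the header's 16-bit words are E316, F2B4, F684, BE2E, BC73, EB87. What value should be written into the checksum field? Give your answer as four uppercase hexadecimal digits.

CD84

One's-complement addition (fold any carry out of bit 15 back into bit 0):
  0xE316 + 0xF2B4 = 0x1D5CA → wrap carry → 0xD5CB
  0xD5CB + 0xF684 = 0x1CC4F → wrap carry → 0xCC50
  0xCC50 + 0xBE2E = 0x18A7E → wrap carry → 0x8A7F
  0x8A7F + 0xBC73 = 0x146F2 → wrap carry → 0x46F3
  0x46F3 + 0xEB87 = 0x1327A → wrap carry → 0x327B
One's-complement sum = 0x327B.
Checksum = ~0x327B & 0xFFFF = 0xCD84.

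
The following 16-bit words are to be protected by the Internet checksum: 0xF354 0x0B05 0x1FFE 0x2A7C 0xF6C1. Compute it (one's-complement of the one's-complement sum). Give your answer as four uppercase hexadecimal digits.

One's-complement addition (fold any carry out of bit 15 back into bit 0):
  0xF354 + 0x0B05 = 0x0FE59
  0xFE59 + 0x1FFE = 0x11E57 → wrap carry → 0x1E58
  0x1E58 + 0x2A7C = 0x048D4
  0x48D4 + 0xF6C1 = 0x13F95 → wrap carry → 0x3F96
One's-complement sum = 0x3F96.
Checksum = ~0x3F96 & 0xFFFF = 0xC069.

C069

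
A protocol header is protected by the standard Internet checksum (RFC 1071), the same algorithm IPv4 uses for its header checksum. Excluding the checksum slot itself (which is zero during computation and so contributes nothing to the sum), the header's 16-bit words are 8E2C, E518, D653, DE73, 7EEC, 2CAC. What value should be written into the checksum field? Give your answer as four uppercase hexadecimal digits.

2C5A

One's-complement addition (fold any carry out of bit 15 back into bit 0):
  0x8E2C + 0xE518 = 0x17344 → wrap carry → 0x7345
  0x7345 + 0xD653 = 0x14998 → wrap carry → 0x4999
  0x4999 + 0xDE73 = 0x1280C → wrap carry → 0x280D
  0x280D + 0x7EEC = 0x0A6F9
  0xA6F9 + 0x2CAC = 0x0D3A5
One's-complement sum = 0xD3A5.
Checksum = ~0xD3A5 & 0xFFFF = 0x2C5A.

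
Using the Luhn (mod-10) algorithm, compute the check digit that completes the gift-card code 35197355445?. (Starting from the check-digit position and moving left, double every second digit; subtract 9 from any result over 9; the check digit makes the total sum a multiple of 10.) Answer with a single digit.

1

Partial digits right→left: 5 4 4 5 5 3 7 9 1 5 3
Double every second digit counting from the check-digit position (so the 1st, 3rd, 5th, ... of the partial from the right).
  doubled (with −9 where >9): 1 8 1 5 2 6 → sum 23
  kept as-is: 4 5 3 9 5 → sum 26
Total = 23 + 26 = 49.
Check digit = (10 − (49 mod 10)) mod 10 = 1.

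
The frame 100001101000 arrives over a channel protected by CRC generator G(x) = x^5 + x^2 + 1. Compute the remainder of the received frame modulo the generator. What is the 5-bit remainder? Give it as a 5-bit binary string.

Modulo-2 division of 100001101000 by 100101:
  pos 0: 100001 XOR 100101 = 000100
  pos 3: 100101 XOR 100101 = 000000
Remainder = 00000 (zero — the frame passes the CRC check).

00000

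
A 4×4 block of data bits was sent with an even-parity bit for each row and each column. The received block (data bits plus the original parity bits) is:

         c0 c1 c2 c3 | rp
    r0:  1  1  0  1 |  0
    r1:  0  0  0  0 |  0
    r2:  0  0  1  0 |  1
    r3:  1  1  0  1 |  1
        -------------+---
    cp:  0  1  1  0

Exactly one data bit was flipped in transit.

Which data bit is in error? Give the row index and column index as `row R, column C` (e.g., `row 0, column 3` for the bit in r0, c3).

row 0, column 1

Recompute each row's even parity and compare to rp:
  r0: data parity 1, sent rp 0 → mismatch
  r1: data parity 0, sent rp 0 → ok
  r2: data parity 1, sent rp 1 → ok
  r3: data parity 1, sent rp 1 → ok
Recompute each column's even parity and compare to cp:
  c0: data parity 0, sent cp 0 → ok
  c1: data parity 0, sent cp 1 → mismatch
  c2: data parity 1, sent cp 1 → ok
  c3: data parity 0, sent cp 0 → ok
Exactly one row (r0) and one column (c1) fail → the flipped bit is at their intersection.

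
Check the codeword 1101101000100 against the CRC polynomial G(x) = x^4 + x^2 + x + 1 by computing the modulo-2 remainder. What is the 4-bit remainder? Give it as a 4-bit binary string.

Modulo-2 division of 1101101000100 by 10111:
  pos 0: 11011 XOR 10111 = 01100
  pos 1: 11000 XOR 10111 = 01111
  pos 2: 11111 XOR 10111 = 01000
  pos 3: 10000 XOR 10111 = 00111
  pos 5: 11100 XOR 10111 = 01011
  pos 6: 10111 XOR 10111 = 00000
Remainder = 0000 (zero — the frame passes the CRC check).

0000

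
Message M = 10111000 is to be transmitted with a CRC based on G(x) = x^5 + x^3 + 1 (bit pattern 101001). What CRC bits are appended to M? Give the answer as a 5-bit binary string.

Append 5 zeros: 1011100000000. Divide by 101001 (XOR where the leading bit is 1):
  pos 0: 101110 XOR 101001 = 000111
  pos 3: 111000 XOR 101001 = 010001
  pos 4: 100010 XOR 101001 = 001011
  pos 6: 101100 XOR 101001 = 000101
Remainder (last 5 bits) = 01010. This is the CRC / FCS.

01010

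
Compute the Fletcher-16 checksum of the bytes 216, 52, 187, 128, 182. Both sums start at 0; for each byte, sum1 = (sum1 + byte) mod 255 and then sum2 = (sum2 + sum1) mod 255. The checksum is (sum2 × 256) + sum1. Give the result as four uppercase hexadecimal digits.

F700

Running sums (mod 255):
  after byte 0 (216): sum1=216, sum2=216
  after byte 1 (52): sum1=13, sum2=229
  after byte 2 (187): sum1=200, sum2=174
  after byte 3 (128): sum1=73, sum2=247
  after byte 4 (182): sum1=0, sum2=247
Checksum = sum2·256 + sum1 = 247·256 + 0 = 63232 = 0xF700.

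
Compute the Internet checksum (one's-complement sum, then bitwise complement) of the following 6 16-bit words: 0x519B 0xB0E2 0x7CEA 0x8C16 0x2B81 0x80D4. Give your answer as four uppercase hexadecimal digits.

482B

One's-complement addition (fold any carry out of bit 15 back into bit 0):
  0x519B + 0xB0E2 = 0x1027D → wrap carry → 0x027E
  0x027E + 0x7CEA = 0x07F68
  0x7F68 + 0x8C16 = 0x10B7E → wrap carry → 0x0B7F
  0x0B7F + 0x2B81 = 0x03700
  0x3700 + 0x80D4 = 0x0B7D4
One's-complement sum = 0xB7D4.
Checksum = ~0xB7D4 & 0xFFFF = 0x482B.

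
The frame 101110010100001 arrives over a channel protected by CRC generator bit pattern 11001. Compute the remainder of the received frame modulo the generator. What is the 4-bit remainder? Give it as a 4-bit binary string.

0101

Modulo-2 division of 101110010100001 by 11001:
  pos 0: 10111 XOR 11001 = 01110
  pos 1: 11100 XOR 11001 = 00101
  pos 3: 10101 XOR 11001 = 01100
  pos 4: 11000 XOR 11001 = 00001
  pos 8: 11000 XOR 11001 = 00001
Remainder = 0101 (nonzero — an error is detected).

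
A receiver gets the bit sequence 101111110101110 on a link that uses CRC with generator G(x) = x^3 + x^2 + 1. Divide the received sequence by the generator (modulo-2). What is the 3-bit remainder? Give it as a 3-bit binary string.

Modulo-2 division of 101111110101110 by 1101:
  pos 0: 1011 XOR 1101 = 0110
  pos 1: 1101 XOR 1101 = 0000
  pos 5: 1110 XOR 1101 = 0011
  pos 7: 1110 XOR 1101 = 0011
  pos 9: 1111 XOR 1101 = 0010
  pos 11: 1010 XOR 1101 = 0111
Remainder = 111 (nonzero — an error is detected).

111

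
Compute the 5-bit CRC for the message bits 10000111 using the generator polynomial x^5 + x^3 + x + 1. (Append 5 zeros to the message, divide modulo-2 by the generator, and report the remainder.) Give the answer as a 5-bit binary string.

00000

Append 5 zeros: 1000011100000. Divide by 101011 (XOR where the leading bit is 1):
  pos 0: 100001 XOR 101011 = 001010
  pos 2: 101011 XOR 101011 = 000000
Remainder (last 5 bits) = 00000. This is the CRC / FCS.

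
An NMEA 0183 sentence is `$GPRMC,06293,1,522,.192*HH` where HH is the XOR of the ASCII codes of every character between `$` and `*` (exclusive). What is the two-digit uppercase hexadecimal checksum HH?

65

XOR the ASCII codes of the payload characters:
  'G' = 0x47 → acc = 0x47
  'P' = 0x50 → acc = 0x17
  'R' = 0x52 → acc = 0x45
  'M' = 0x4D → acc = 0x08
  'C' = 0x43 → acc = 0x4B
  ',' = 0x2C → acc = 0x67
  '0' = 0x30 → acc = 0x57
  '6' = 0x36 → acc = 0x61
  '2' = 0x32 → acc = 0x53
  '9' = 0x39 → acc = 0x6A
  '3' = 0x33 → acc = 0x59
  ',' = 0x2C → acc = 0x75
  '1' = 0x31 → acc = 0x44
  ',' = 0x2C → acc = 0x68
  '5' = 0x35 → acc = 0x5D
  '2' = 0x32 → acc = 0x6F
  '2' = 0x32 → acc = 0x5D
  ',' = 0x2C → acc = 0x71
  '.' = 0x2E → acc = 0x5F
  '1' = 0x31 → acc = 0x6E
  '9' = 0x39 → acc = 0x57
  '2' = 0x32 → acc = 0x65
Checksum = 0x65.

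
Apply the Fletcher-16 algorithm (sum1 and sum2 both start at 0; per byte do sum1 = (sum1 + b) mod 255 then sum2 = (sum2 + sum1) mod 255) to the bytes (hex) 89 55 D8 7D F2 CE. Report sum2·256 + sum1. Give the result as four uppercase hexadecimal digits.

Running sums (mod 255):
  after byte 0 (89): sum1=137, sum2=137
  after byte 1 (55): sum1=222, sum2=104
  after byte 2 (D8): sum1=183, sum2=32
  after byte 3 (7D): sum1=53, sum2=85
  after byte 4 (F2): sum1=40, sum2=125
  after byte 5 (CE): sum1=246, sum2=116
Checksum = sum2·256 + sum1 = 116·256 + 246 = 29942 = 0x74F6.

74F6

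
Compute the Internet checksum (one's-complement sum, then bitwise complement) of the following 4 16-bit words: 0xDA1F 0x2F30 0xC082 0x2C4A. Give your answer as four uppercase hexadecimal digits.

09E3

One's-complement addition (fold any carry out of bit 15 back into bit 0):
  0xDA1F + 0x2F30 = 0x1094F → wrap carry → 0x0950
  0x0950 + 0xC082 = 0x0C9D2
  0xC9D2 + 0x2C4A = 0x0F61C
One's-complement sum = 0xF61C.
Checksum = ~0xF61C & 0xFFFF = 0x09E3.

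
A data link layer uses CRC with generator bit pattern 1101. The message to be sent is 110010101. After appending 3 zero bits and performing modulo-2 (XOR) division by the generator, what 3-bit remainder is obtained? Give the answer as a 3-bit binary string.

Append 3 zeros: 110010101000. Divide by 1101 (XOR where the leading bit is 1):
  pos 0: 1100 XOR 1101 = 0001
  pos 3: 1101 XOR 1101 = 0000
  pos 8: 1000 XOR 1101 = 0101
Remainder (last 3 bits) = 101. This is the CRC / FCS.

101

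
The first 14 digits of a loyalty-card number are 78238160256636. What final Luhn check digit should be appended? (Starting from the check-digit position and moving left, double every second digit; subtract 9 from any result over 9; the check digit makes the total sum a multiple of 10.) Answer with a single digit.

4

Partial digits right→left: 6 3 6 6 5 2 0 6 1 8 3 2 8 7
Double every second digit counting from the check-digit position (so the 1st, 3rd, 5th, ... of the partial from the right).
  doubled (with −9 where >9): 3 3 1 0 2 6 7 → sum 22
  kept as-is: 3 6 2 6 8 2 7 → sum 34
Total = 22 + 34 = 56.
Check digit = (10 − (56 mod 10)) mod 10 = 4.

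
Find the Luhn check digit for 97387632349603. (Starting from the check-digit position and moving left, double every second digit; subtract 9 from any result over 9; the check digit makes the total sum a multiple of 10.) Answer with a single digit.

0

Partial digits right→left: 3 0 6 9 4 3 2 3 6 7 8 3 7 9
Double every second digit counting from the check-digit position (so the 1st, 3rd, 5th, ... of the partial from the right).
  doubled (with −9 where >9): 6 3 8 4 3 7 5 → sum 36
  kept as-is: 0 9 3 3 7 3 9 → sum 34
Total = 36 + 34 = 70.
Check digit = (10 − (70 mod 10)) mod 10 = 0.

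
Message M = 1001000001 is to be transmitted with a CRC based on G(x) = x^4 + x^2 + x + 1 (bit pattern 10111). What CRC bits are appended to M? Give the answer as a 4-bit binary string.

Append 4 zeros: 10010000010000. Divide by 10111 (XOR where the leading bit is 1):
  pos 0: 10010 XOR 10111 = 00101
  pos 2: 10100 XOR 10111 = 00011
  pos 5: 11001 XOR 10111 = 01110
  pos 6: 11100 XOR 10111 = 01011
  pos 7: 10110 XOR 10111 = 00001
Remainder (last 4 bits) = 0100. This is the CRC / FCS.

0100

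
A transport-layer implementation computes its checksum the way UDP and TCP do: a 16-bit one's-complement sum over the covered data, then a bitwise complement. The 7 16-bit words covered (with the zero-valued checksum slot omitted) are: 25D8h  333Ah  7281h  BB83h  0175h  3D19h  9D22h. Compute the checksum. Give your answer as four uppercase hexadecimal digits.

One's-complement addition (fold any carry out of bit 15 back into bit 0):
  0x25D8 + 0x333A = 0x05912
  0x5912 + 0x7281 = 0x0CB93
  0xCB93 + 0xBB83 = 0x18716 → wrap carry → 0x8717
  0x8717 + 0x0175 = 0x0888C
  0x888C + 0x3D19 = 0x0C5A5
  0xC5A5 + 0x9D22 = 0x162C7 → wrap carry → 0x62C8
One's-complement sum = 0x62C8.
Checksum = ~0x62C8 & 0xFFFF = 0x9D37.

9D37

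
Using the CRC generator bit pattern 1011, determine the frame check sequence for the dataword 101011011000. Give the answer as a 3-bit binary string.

Append 3 zeros: 101011011000000. Divide by 1011 (XOR where the leading bit is 1):
  pos 0: 1010 XOR 1011 = 0001
  pos 3: 1110 XOR 1011 = 0101
  pos 4: 1011 XOR 1011 = 0000
  pos 8: 1000 XOR 1011 = 0011
  pos 10: 1100 XOR 1011 = 0111
  pos 11: 1110 XOR 1011 = 0101
Remainder (last 3 bits) = 101. This is the CRC / FCS.

101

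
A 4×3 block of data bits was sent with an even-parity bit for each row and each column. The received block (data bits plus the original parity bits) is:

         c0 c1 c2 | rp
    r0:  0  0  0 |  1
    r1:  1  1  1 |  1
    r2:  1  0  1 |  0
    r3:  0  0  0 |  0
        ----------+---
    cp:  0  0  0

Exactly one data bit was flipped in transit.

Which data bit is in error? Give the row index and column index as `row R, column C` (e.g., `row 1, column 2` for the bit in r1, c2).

Recompute each row's even parity and compare to rp:
  r0: data parity 0, sent rp 1 → mismatch
  r1: data parity 1, sent rp 1 → ok
  r2: data parity 0, sent rp 0 → ok
  r3: data parity 0, sent rp 0 → ok
Recompute each column's even parity and compare to cp:
  c0: data parity 0, sent cp 0 → ok
  c1: data parity 1, sent cp 0 → mismatch
  c2: data parity 0, sent cp 0 → ok
Exactly one row (r0) and one column (c1) fail → the flipped bit is at their intersection.

row 0, column 1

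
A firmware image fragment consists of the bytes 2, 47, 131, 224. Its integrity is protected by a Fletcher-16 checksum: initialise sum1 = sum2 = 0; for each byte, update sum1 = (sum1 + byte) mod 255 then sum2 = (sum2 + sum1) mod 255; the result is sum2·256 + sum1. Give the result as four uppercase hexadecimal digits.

Running sums (mod 255):
  after byte 0 (2): sum1=2, sum2=2
  after byte 1 (47): sum1=49, sum2=51
  after byte 2 (131): sum1=180, sum2=231
  after byte 3 (224): sum1=149, sum2=125
Checksum = sum2·256 + sum1 = 125·256 + 149 = 32149 = 0x7D95.

7D95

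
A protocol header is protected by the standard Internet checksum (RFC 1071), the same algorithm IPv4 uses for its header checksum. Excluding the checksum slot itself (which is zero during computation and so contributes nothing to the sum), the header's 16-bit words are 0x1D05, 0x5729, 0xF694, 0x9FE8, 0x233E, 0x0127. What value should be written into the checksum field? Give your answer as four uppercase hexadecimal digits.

D0EE

One's-complement addition (fold any carry out of bit 15 back into bit 0):
  0x1D05 + 0x5729 = 0x0742E
  0x742E + 0xF694 = 0x16AC2 → wrap carry → 0x6AC3
  0x6AC3 + 0x9FE8 = 0x10AAB → wrap carry → 0x0AAC
  0x0AAC + 0x233E = 0x02DEA
  0x2DEA + 0x0127 = 0x02F11
One's-complement sum = 0x2F11.
Checksum = ~0x2F11 & 0xFFFF = 0xD0EE.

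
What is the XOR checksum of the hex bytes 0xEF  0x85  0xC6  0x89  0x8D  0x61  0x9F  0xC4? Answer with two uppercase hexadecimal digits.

XOR the bytes together:
  start with 0xEF
  0xEF ⊕ 0x85 = 0x6A
  0x6A ⊕ 0xC6 = 0xAC
  0xAC ⊕ 0x89 = 0x25
  0x25 ⊕ 0x8D = 0xA8
  0xA8 ⊕ 0x61 = 0xC9
  0xC9 ⊕ 0x9F = 0x56
  0x56 ⊕ 0xC4 = 0x92

92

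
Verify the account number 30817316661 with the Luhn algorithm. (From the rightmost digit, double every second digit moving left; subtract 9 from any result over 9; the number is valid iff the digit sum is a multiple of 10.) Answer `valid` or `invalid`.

valid

From the right, keep odd positions and double even positions (subtract 9 from any doubled value over 9):
  doubled (positions 2,4,...): 3 3 6 2 0 → sum 14
  kept (positions 1,3,...): 1 6 1 7 8 3 → sum 26
Total = 40.
40 mod 10 = 0, so the number is valid.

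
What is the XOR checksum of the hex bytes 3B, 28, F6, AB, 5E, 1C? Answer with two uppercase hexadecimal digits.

0C

XOR the bytes together:
  start with 0x3B
  0x3B ⊕ 0x28 = 0x13
  0x13 ⊕ 0xF6 = 0xE5
  0xE5 ⊕ 0xAB = 0x4E
  0x4E ⊕ 0x5E = 0x10
  0x10 ⊕ 0x1C = 0x0C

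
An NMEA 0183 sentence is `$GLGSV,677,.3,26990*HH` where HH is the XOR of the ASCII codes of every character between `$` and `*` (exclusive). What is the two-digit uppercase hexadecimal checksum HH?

7A

XOR the ASCII codes of the payload characters:
  'G' = 0x47 → acc = 0x47
  'L' = 0x4C → acc = 0x0B
  'G' = 0x47 → acc = 0x4C
  'S' = 0x53 → acc = 0x1F
  'V' = 0x56 → acc = 0x49
  ',' = 0x2C → acc = 0x65
  '6' = 0x36 → acc = 0x53
  '7' = 0x37 → acc = 0x64
  '7' = 0x37 → acc = 0x53
  ',' = 0x2C → acc = 0x7F
  '.' = 0x2E → acc = 0x51
  '3' = 0x33 → acc = 0x62
  ',' = 0x2C → acc = 0x4E
  '2' = 0x32 → acc = 0x7C
  '6' = 0x36 → acc = 0x4A
  '9' = 0x39 → acc = 0x73
  '9' = 0x39 → acc = 0x4A
  '0' = 0x30 → acc = 0x7A
Checksum = 0x7A.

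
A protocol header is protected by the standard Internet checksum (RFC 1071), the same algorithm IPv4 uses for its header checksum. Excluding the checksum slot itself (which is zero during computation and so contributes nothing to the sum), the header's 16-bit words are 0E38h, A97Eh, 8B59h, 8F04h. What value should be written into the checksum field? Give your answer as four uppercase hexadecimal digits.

2DEB

One's-complement addition (fold any carry out of bit 15 back into bit 0):
  0x0E38 + 0xA97E = 0x0B7B6
  0xB7B6 + 0x8B59 = 0x1430F → wrap carry → 0x4310
  0x4310 + 0x8F04 = 0x0D214
One's-complement sum = 0xD214.
Checksum = ~0xD214 & 0xFFFF = 0x2DEB.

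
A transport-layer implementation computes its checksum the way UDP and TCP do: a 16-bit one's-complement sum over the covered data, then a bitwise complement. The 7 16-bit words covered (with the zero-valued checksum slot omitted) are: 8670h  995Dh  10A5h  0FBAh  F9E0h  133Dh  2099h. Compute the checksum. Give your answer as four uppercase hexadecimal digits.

921B

One's-complement addition (fold any carry out of bit 15 back into bit 0):
  0x8670 + 0x995D = 0x11FCD → wrap carry → 0x1FCE
  0x1FCE + 0x10A5 = 0x03073
  0x3073 + 0x0FBA = 0x0402D
  0x402D + 0xF9E0 = 0x13A0D → wrap carry → 0x3A0E
  0x3A0E + 0x133D = 0x04D4B
  0x4D4B + 0x2099 = 0x06DE4
One's-complement sum = 0x6DE4.
Checksum = ~0x6DE4 & 0xFFFF = 0x921B.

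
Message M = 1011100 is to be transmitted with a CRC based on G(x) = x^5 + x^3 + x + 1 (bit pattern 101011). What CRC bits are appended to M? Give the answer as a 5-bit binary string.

Append 5 zeros: 101110000000. Divide by 101011 (XOR where the leading bit is 1):
  pos 0: 101110 XOR 101011 = 000101
  pos 3: 101000 XOR 101011 = 000011
Remainder (last 5 bits) = 11000. This is the CRC / FCS.

11000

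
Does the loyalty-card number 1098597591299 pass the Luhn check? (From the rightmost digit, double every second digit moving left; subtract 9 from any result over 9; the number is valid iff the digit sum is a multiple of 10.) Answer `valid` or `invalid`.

valid

From the right, keep odd positions and double even positions (subtract 9 from any doubled value over 9):
  doubled (positions 2,4,...): 9 2 1 9 7 0 → sum 28
  kept (positions 1,3,...): 9 2 9 7 5 9 1 → sum 42
Total = 70.
70 mod 10 = 0, so the number is valid.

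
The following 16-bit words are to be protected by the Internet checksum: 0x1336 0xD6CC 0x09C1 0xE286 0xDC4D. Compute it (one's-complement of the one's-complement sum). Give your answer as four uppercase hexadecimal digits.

One's-complement addition (fold any carry out of bit 15 back into bit 0):
  0x1336 + 0xD6CC = 0x0EA02
  0xEA02 + 0x09C1 = 0x0F3C3
  0xF3C3 + 0xE286 = 0x1D649 → wrap carry → 0xD64A
  0xD64A + 0xDC4D = 0x1B297 → wrap carry → 0xB298
One's-complement sum = 0xB298.
Checksum = ~0xB298 & 0xFFFF = 0x4D67.

4D67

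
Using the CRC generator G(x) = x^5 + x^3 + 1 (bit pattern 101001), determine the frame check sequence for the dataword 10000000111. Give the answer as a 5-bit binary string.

10000

Append 5 zeros: 1000000011100000. Divide by 101001 (XOR where the leading bit is 1):
  pos 0: 100000 XOR 101001 = 001001
  pos 2: 100100 XOR 101001 = 001101
  pos 4: 110111 XOR 101001 = 011110
  pos 5: 111101 XOR 101001 = 010100
  pos 6: 101000 XOR 101001 = 000001
Remainder (last 5 bits) = 10000. This is the CRC / FCS.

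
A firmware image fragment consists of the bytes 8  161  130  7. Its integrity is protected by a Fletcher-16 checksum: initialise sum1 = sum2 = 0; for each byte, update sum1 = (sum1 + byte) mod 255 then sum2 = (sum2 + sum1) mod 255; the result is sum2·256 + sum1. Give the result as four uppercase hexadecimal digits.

1133

Running sums (mod 255):
  after byte 0 (8): sum1=8, sum2=8
  after byte 1 (161): sum1=169, sum2=177
  after byte 2 (130): sum1=44, sum2=221
  after byte 3 (7): sum1=51, sum2=17
Checksum = sum2·256 + sum1 = 17·256 + 51 = 4403 = 0x1133.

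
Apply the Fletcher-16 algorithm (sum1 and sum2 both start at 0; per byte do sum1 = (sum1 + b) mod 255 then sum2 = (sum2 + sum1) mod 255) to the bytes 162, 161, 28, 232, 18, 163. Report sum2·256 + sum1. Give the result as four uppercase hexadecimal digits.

EAFE

Running sums (mod 255):
  after byte 0 (162): sum1=162, sum2=162
  after byte 1 (161): sum1=68, sum2=230
  after byte 2 (28): sum1=96, sum2=71
  after byte 3 (232): sum1=73, sum2=144
  after byte 4 (18): sum1=91, sum2=235
  after byte 5 (163): sum1=254, sum2=234
Checksum = sum2·256 + sum1 = 234·256 + 254 = 60158 = 0xEAFE.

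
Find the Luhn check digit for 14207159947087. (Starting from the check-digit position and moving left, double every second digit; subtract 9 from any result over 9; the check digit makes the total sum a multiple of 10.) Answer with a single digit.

Partial digits right→left: 7 8 0 7 4 9 9 5 1 7 0 2 4 1
Double every second digit counting from the check-digit position (so the 1st, 3rd, 5th, ... of the partial from the right).
  doubled (with −9 where >9): 5 0 8 9 2 0 8 → sum 32
  kept as-is: 8 7 9 5 7 2 1 → sum 39
Total = 32 + 39 = 71.
Check digit = (10 − (71 mod 10)) mod 10 = 9.

9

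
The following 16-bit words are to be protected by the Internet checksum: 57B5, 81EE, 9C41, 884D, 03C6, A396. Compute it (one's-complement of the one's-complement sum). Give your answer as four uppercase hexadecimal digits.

One's-complement addition (fold any carry out of bit 15 back into bit 0):
  0x57B5 + 0x81EE = 0x0D9A3
  0xD9A3 + 0x9C41 = 0x175E4 → wrap carry → 0x75E5
  0x75E5 + 0x884D = 0x0FE32
  0xFE32 + 0x03C6 = 0x101F8 → wrap carry → 0x01F9
  0x01F9 + 0xA396 = 0x0A58F
One's-complement sum = 0xA58F.
Checksum = ~0xA58F & 0xFFFF = 0x5A70.

5A70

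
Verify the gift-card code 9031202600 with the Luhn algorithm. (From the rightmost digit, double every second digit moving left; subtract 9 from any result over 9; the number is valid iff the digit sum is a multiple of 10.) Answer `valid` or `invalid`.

From the right, keep odd positions and double even positions (subtract 9 from any doubled value over 9):
  doubled (positions 2,4,...): 0 4 4 6 9 → sum 23
  kept (positions 1,3,...): 0 6 0 1 0 → sum 7
Total = 30.
30 mod 10 = 0, so the number is valid.

valid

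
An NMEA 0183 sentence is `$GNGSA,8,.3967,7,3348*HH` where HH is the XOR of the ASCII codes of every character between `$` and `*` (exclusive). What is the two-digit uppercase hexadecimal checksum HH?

7A

XOR the ASCII codes of the payload characters:
  'G' = 0x47 → acc = 0x47
  'N' = 0x4E → acc = 0x09
  'G' = 0x47 → acc = 0x4E
  'S' = 0x53 → acc = 0x1D
  'A' = 0x41 → acc = 0x5C
  ',' = 0x2C → acc = 0x70
  '8' = 0x38 → acc = 0x48
  ',' = 0x2C → acc = 0x64
  '.' = 0x2E → acc = 0x4A
  '3' = 0x33 → acc = 0x79
  '9' = 0x39 → acc = 0x40
  '6' = 0x36 → acc = 0x76
  '7' = 0x37 → acc = 0x41
  ',' = 0x2C → acc = 0x6D
  '7' = 0x37 → acc = 0x5A
  ',' = 0x2C → acc = 0x76
  '3' = 0x33 → acc = 0x45
  '3' = 0x33 → acc = 0x76
  '4' = 0x34 → acc = 0x42
  '8' = 0x38 → acc = 0x7A
Checksum = 0x7A.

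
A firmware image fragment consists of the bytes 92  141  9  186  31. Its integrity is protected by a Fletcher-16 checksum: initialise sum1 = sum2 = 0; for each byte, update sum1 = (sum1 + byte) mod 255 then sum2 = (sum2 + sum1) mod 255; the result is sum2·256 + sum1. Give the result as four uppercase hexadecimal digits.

Running sums (mod 255):
  after byte 0 (92): sum1=92, sum2=92
  after byte 1 (141): sum1=233, sum2=70
  after byte 2 (9): sum1=242, sum2=57
  after byte 3 (186): sum1=173, sum2=230
  after byte 4 (31): sum1=204, sum2=179
Checksum = sum2·256 + sum1 = 179·256 + 204 = 46028 = 0xB3CC.

B3CC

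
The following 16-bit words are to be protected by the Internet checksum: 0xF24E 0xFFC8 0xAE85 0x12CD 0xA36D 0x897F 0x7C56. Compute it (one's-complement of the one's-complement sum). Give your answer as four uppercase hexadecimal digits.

A351

One's-complement addition (fold any carry out of bit 15 back into bit 0):
  0xF24E + 0xFFC8 = 0x1F216 → wrap carry → 0xF217
  0xF217 + 0xAE85 = 0x1A09C → wrap carry → 0xA09D
  0xA09D + 0x12CD = 0x0B36A
  0xB36A + 0xA36D = 0x156D7 → wrap carry → 0x56D8
  0x56D8 + 0x897F = 0x0E057
  0xE057 + 0x7C56 = 0x15CAD → wrap carry → 0x5CAE
One's-complement sum = 0x5CAE.
Checksum = ~0x5CAE & 0xFFFF = 0xA351.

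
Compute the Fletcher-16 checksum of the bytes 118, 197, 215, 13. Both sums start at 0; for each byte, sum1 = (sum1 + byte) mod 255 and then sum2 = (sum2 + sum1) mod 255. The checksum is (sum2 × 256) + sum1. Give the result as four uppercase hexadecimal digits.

Running sums (mod 255):
  after byte 0 (118): sum1=118, sum2=118
  after byte 1 (197): sum1=60, sum2=178
  after byte 2 (215): sum1=20, sum2=198
  after byte 3 (13): sum1=33, sum2=231
Checksum = sum2·256 + sum1 = 231·256 + 33 = 59169 = 0xE721.

E721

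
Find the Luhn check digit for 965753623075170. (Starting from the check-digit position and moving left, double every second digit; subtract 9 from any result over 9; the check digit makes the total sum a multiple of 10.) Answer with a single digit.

3

Partial digits right→left: 0 7 1 5 7 0 3 2 6 3 5 7 5 6 9
Double every second digit counting from the check-digit position (so the 1st, 3rd, 5th, ... of the partial from the right).
  doubled (with −9 where >9): 0 2 5 6 3 1 1 9 → sum 27
  kept as-is: 7 5 0 2 3 7 6 → sum 30
Total = 27 + 30 = 57.
Check digit = (10 − (57 mod 10)) mod 10 = 3.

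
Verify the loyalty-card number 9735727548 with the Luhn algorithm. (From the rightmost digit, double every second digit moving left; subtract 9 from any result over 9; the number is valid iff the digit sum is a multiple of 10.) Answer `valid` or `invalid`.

valid

From the right, keep odd positions and double even positions (subtract 9 from any doubled value over 9):
  doubled (positions 2,4,...): 8 5 5 6 9 → sum 33
  kept (positions 1,3,...): 8 5 2 5 7 → sum 27
Total = 60.
60 mod 10 = 0, so the number is valid.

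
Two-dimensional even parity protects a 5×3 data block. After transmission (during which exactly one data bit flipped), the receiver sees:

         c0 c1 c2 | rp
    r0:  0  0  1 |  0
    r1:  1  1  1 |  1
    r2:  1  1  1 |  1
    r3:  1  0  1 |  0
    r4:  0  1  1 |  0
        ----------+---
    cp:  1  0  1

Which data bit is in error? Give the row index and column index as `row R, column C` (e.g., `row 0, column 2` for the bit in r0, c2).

row 0, column 1

Recompute each row's even parity and compare to rp:
  r0: data parity 1, sent rp 0 → mismatch
  r1: data parity 1, sent rp 1 → ok
  r2: data parity 1, sent rp 1 → ok
  r3: data parity 0, sent rp 0 → ok
  r4: data parity 0, sent rp 0 → ok
Recompute each column's even parity and compare to cp:
  c0: data parity 1, sent cp 1 → ok
  c1: data parity 1, sent cp 0 → mismatch
  c2: data parity 1, sent cp 1 → ok
Exactly one row (r0) and one column (c1) fail → the flipped bit is at their intersection.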